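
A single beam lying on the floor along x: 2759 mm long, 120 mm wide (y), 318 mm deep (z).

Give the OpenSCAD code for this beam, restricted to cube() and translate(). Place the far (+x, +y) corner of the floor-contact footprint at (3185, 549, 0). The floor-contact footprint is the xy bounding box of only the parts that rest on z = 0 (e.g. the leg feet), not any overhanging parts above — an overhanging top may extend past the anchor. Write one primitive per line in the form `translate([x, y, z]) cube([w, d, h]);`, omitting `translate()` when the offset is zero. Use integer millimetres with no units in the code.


translate([426, 429, 0]) cube([2759, 120, 318]);


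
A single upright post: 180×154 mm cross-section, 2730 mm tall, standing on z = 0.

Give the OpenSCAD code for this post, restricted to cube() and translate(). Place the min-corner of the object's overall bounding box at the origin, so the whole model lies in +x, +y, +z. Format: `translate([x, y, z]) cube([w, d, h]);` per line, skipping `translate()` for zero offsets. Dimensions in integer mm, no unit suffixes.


cube([180, 154, 2730]);


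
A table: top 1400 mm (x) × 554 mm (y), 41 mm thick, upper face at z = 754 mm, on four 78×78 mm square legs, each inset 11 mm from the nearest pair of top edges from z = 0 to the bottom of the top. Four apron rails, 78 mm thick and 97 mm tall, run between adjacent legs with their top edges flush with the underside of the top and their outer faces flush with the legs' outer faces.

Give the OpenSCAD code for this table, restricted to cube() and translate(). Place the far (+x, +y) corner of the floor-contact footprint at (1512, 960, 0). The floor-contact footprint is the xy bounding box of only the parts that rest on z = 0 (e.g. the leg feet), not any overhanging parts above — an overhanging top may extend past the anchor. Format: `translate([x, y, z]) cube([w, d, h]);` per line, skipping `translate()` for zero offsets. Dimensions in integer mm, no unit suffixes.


// leg_h = 754 - 41 = 713
// apron z = 713 - 97 = 616
translate([123, 417, 713]) cube([1400, 554, 41]);
translate([134, 428, 0]) cube([78, 78, 713]);
translate([1434, 428, 0]) cube([78, 78, 713]);
translate([134, 882, 0]) cube([78, 78, 713]);
translate([1434, 882, 0]) cube([78, 78, 713]);
translate([212, 428, 616]) cube([1222, 78, 97]);
translate([212, 882, 616]) cube([1222, 78, 97]);
translate([134, 506, 616]) cube([78, 376, 97]);
translate([1434, 506, 616]) cube([78, 376, 97]);


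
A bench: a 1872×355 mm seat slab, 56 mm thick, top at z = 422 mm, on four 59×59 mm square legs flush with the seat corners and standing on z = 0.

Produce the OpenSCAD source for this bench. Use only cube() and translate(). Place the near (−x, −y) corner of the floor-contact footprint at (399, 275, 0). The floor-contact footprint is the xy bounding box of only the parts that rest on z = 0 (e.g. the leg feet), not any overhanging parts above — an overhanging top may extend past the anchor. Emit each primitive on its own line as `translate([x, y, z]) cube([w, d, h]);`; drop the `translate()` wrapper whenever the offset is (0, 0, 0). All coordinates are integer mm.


translate([399, 275, 366]) cube([1872, 355, 56]);
translate([399, 275, 0]) cube([59, 59, 366]);
translate([399, 571, 0]) cube([59, 59, 366]);
translate([2212, 275, 0]) cube([59, 59, 366]);
translate([2212, 571, 0]) cube([59, 59, 366]);


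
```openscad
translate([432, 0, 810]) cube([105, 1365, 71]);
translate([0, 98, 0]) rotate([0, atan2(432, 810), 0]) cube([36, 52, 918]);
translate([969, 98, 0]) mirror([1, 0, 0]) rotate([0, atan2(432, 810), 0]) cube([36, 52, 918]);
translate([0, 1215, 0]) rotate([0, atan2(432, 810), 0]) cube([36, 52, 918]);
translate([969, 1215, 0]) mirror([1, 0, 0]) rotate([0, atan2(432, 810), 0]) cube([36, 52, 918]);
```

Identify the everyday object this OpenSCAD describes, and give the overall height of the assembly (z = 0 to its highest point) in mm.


A sawhorse. The overall height is 881 mm.

A beam across two mirrored pairs of raked legs — a sawhorse. The beam's underside is at z = 810 (matching the legs' vertical rise in atan2(432, 810)) and the beam is 71 mm tall, so its top is at 810 + 71 = 881 mm. The raked legs top out at the beam's underside, so that is the highest point.


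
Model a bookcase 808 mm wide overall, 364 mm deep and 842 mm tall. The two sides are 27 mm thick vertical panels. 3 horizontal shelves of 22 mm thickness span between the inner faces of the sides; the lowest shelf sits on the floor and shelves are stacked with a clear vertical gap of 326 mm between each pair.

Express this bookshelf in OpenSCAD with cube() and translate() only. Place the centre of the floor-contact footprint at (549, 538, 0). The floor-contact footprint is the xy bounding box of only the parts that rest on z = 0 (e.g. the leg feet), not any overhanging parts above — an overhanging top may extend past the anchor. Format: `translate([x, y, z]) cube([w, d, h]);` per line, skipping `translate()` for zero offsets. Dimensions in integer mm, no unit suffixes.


translate([145, 356, 0]) cube([27, 364, 842]);
translate([926, 356, 0]) cube([27, 364, 842]);
translate([172, 356, 0]) cube([754, 364, 22]);
translate([172, 356, 348]) cube([754, 364, 22]);
translate([172, 356, 696]) cube([754, 364, 22]);


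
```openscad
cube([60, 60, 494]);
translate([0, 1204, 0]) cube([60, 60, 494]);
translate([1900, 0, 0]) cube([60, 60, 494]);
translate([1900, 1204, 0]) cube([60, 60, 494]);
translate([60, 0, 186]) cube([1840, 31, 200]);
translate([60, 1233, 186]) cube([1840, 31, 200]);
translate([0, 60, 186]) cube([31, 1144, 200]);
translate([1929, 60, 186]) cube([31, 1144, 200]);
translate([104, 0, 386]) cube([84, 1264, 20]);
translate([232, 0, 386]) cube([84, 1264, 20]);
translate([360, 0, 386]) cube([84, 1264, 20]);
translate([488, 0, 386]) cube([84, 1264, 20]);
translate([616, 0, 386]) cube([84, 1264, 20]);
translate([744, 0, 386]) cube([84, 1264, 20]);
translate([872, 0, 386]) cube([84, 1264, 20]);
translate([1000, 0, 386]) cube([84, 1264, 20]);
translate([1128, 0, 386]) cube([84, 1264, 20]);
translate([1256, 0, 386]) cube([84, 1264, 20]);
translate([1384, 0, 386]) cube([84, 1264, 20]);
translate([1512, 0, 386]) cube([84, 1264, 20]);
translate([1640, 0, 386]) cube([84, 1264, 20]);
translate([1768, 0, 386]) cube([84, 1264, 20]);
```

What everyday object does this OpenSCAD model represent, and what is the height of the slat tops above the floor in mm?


A bed frame. The slat-top height is 406 mm.

Four posts, four rails, and a row of slats — a bed frame. Slats sit on the rails at z = 186 + 200 = 386; with slat thickness 20, the top is 406 mm.


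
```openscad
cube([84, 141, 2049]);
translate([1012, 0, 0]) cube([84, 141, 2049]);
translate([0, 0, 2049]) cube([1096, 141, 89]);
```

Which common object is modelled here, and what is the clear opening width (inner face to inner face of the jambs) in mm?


A door frame. The clear opening width is 928 mm.

Two 2049 mm tall posts with a header on top — a door frame. The left jamb is 84 mm wide at x = 0; the right jamb starts at x = 1012. The clear opening is 1012 − 84 = 928 mm.


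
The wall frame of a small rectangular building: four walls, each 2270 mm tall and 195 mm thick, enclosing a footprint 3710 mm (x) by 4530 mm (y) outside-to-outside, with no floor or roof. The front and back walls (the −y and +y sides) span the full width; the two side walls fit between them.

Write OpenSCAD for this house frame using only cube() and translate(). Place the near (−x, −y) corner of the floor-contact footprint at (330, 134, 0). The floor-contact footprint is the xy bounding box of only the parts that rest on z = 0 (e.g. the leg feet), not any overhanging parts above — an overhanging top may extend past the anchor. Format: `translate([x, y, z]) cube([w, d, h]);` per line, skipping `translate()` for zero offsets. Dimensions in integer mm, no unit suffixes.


translate([330, 134, 0]) cube([3710, 195, 2270]);
translate([330, 4469, 0]) cube([3710, 195, 2270]);
translate([330, 329, 0]) cube([195, 4140, 2270]);
translate([3845, 329, 0]) cube([195, 4140, 2270]);


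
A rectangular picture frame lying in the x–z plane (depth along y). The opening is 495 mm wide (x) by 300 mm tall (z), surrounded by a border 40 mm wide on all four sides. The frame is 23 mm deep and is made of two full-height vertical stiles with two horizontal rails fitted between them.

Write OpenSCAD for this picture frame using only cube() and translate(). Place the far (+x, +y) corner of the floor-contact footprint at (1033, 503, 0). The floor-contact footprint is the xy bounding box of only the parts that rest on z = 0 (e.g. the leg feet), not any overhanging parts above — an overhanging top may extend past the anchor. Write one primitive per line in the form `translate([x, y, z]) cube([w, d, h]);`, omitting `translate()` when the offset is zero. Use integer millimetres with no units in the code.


translate([458, 480, 0]) cube([40, 23, 380]);
translate([993, 480, 0]) cube([40, 23, 380]);
translate([498, 480, 0]) cube([495, 23, 40]);
translate([498, 480, 340]) cube([495, 23, 40]);


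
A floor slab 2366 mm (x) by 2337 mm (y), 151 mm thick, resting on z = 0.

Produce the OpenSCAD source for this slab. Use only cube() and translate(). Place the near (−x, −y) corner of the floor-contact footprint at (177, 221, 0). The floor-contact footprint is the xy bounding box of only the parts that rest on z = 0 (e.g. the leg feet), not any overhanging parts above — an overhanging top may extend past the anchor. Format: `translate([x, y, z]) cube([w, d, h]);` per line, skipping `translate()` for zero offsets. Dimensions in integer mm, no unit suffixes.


translate([177, 221, 0]) cube([2366, 2337, 151]);


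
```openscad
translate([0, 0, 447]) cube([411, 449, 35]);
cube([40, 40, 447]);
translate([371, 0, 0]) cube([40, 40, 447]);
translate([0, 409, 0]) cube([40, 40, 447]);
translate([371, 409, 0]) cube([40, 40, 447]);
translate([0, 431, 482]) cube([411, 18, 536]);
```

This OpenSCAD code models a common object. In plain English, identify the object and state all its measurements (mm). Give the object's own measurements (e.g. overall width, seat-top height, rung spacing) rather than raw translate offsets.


A chair. The seat is a 411×449×35 mm slab with its top at z = 482 mm, on four 40×40 mm corner legs (flush with the seat edges, standing on z = 0). A flat backrest 18 mm thick, 536 mm tall, spans the full seat width and rises from the seat top along its +y edge, rear face flush with the rear of the seat.


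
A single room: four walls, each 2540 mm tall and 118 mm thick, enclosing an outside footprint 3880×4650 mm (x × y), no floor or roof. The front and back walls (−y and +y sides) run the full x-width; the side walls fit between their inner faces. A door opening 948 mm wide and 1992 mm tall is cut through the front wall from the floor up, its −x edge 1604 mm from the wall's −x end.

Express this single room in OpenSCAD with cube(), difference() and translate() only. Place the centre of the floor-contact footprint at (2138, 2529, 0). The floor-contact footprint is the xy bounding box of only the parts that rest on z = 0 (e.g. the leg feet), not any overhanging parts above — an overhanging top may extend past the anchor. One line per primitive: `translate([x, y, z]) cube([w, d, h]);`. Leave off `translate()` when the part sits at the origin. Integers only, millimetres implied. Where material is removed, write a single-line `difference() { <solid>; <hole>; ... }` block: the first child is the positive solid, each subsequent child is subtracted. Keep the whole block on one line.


difference() { translate([198, 204, 0]) cube([3880, 118, 2540]); translate([1802, 204, 0]) cube([948, 118, 1992]); }
translate([198, 4736, 0]) cube([3880, 118, 2540]);
translate([198, 322, 0]) cube([118, 4414, 2540]);
translate([3960, 322, 0]) cube([118, 4414, 2540]);


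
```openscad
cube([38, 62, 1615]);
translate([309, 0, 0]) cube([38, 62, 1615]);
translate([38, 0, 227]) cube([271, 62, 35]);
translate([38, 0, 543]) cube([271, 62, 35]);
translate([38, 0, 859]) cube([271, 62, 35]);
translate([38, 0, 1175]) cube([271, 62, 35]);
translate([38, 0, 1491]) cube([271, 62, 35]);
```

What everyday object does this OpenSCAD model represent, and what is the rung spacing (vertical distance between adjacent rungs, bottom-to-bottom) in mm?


A ladder. The rung spacing is 316 mm.

Two tall 38×62 posts with 5 short bars between them — a ladder. Adjacent rungs sit at z = 227 and z = 543, so the spacing is 543 − 227 = 316 mm.


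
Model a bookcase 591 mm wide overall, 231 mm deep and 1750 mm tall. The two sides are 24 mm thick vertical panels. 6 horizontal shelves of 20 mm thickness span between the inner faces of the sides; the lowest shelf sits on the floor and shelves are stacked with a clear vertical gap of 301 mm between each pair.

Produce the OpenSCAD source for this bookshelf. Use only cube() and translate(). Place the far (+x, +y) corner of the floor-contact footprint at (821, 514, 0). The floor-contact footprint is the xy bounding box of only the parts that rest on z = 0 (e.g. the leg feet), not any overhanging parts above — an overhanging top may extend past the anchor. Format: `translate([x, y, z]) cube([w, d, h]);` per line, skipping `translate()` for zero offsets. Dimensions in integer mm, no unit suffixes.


translate([230, 283, 0]) cube([24, 231, 1750]);
translate([797, 283, 0]) cube([24, 231, 1750]);
translate([254, 283, 0]) cube([543, 231, 20]);
translate([254, 283, 321]) cube([543, 231, 20]);
translate([254, 283, 642]) cube([543, 231, 20]);
translate([254, 283, 963]) cube([543, 231, 20]);
translate([254, 283, 1284]) cube([543, 231, 20]);
translate([254, 283, 1605]) cube([543, 231, 20]);


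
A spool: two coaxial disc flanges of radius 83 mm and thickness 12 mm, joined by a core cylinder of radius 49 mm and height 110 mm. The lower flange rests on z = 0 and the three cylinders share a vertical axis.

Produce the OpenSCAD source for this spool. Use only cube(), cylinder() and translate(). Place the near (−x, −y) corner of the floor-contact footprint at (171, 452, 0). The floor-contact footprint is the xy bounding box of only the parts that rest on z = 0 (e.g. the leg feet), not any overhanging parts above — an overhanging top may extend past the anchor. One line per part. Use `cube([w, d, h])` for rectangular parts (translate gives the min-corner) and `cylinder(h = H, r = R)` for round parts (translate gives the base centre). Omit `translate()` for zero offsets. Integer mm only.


translate([254, 535, 0]) cylinder(h = 12, r = 83);
translate([254, 535, 12]) cylinder(h = 110, r = 49);
translate([254, 535, 122]) cylinder(h = 12, r = 83);


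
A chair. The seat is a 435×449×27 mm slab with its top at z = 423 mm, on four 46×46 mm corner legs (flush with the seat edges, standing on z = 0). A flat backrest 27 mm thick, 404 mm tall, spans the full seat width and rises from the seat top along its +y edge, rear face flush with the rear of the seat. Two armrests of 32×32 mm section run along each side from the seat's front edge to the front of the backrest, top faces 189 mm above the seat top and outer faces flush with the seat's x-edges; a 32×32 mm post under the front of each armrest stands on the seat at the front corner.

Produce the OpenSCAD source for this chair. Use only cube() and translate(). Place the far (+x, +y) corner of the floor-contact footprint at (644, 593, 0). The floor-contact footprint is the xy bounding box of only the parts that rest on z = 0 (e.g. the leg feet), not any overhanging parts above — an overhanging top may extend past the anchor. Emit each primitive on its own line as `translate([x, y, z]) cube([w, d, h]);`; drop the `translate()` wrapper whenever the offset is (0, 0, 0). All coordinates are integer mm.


// leg_h = 423 - 27 = 396
// arm post h = 189 - 32 = 157
translate([209, 144, 396]) cube([435, 449, 27]);
translate([209, 144, 0]) cube([46, 46, 396]);
translate([598, 144, 0]) cube([46, 46, 396]);
translate([209, 547, 0]) cube([46, 46, 396]);
translate([598, 547, 0]) cube([46, 46, 396]);
translate([209, 566, 423]) cube([435, 27, 404]);
translate([209, 144, 580]) cube([32, 422, 32]);
translate([612, 144, 580]) cube([32, 422, 32]);
translate([209, 144, 423]) cube([32, 32, 157]);
translate([612, 144, 423]) cube([32, 32, 157]);


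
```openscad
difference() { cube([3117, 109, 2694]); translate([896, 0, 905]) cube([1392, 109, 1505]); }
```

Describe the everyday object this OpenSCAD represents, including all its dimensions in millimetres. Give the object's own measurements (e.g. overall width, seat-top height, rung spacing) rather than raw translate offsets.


A wall 3117 mm long (x), 109 mm thick (y), 2694 mm tall, with a rectangular window opening cut through it. The opening is 1392 mm wide and 1505 mm tall; its sill is at z = 905 mm and its near (−x) edge is 896 mm from the wall's −x end. The opening passes through the full wall thickness.


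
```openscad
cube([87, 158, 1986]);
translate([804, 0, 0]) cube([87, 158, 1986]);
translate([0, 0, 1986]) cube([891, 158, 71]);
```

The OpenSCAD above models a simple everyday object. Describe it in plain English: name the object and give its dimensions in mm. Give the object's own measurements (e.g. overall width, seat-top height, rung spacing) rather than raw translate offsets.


A door frame. The clear opening is 717 mm wide and 1986 mm high. Two 87 mm wide jambs, 158 mm deep, stand either side of the opening from the floor to the top of the opening. A 71 mm thick head sits across the top of both jambs, spanning the full outside width of the frame.


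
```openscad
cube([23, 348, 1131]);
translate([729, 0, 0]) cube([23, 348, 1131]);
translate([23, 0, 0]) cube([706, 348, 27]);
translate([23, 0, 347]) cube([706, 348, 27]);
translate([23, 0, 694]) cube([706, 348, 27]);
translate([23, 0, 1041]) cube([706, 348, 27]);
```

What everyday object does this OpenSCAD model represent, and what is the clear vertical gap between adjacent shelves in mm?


A bookshelf. The clear shelf gap is 320 mm.

Two tall side panels with 4 horizontal boards between them — a bookshelf. The first two shelf undersides are at z = 0 and z = 347; with shelf thickness 27, the clear gap is 347 − 0 − 27 = 320 mm.


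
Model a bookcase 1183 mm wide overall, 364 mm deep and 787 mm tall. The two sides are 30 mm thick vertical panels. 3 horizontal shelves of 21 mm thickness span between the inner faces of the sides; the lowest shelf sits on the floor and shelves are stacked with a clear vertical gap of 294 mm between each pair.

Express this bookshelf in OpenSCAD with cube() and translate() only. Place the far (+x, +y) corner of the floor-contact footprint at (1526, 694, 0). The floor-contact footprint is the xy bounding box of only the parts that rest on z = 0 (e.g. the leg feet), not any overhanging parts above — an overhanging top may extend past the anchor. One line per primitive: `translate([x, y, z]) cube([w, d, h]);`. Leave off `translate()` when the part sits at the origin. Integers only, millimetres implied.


translate([343, 330, 0]) cube([30, 364, 787]);
translate([1496, 330, 0]) cube([30, 364, 787]);
translate([373, 330, 0]) cube([1123, 364, 21]);
translate([373, 330, 315]) cube([1123, 364, 21]);
translate([373, 330, 630]) cube([1123, 364, 21]);


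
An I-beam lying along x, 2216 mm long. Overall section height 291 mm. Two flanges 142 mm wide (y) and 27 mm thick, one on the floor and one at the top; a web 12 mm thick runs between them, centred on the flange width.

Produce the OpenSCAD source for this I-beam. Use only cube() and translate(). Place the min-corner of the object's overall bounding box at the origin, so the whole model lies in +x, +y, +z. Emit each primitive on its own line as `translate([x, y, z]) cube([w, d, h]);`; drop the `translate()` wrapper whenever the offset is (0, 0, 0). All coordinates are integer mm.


cube([2216, 142, 27]);
translate([0, 65, 27]) cube([2216, 12, 237]);
translate([0, 0, 264]) cube([2216, 142, 27]);


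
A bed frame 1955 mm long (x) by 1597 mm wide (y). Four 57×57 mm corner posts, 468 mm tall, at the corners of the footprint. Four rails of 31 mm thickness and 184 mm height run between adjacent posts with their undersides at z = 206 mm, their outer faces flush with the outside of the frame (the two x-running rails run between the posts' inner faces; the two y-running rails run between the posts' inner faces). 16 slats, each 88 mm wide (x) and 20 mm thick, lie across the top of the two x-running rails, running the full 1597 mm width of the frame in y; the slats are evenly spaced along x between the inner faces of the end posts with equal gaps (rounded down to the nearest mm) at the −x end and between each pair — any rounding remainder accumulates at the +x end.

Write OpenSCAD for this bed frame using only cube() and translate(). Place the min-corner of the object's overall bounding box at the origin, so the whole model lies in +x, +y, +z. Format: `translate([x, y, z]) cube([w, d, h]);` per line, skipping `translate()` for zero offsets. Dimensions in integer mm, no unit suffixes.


cube([57, 57, 468]);
translate([0, 1540, 0]) cube([57, 57, 468]);
translate([1898, 0, 0]) cube([57, 57, 468]);
translate([1898, 1540, 0]) cube([57, 57, 468]);
translate([57, 0, 206]) cube([1841, 31, 184]);
translate([57, 1566, 206]) cube([1841, 31, 184]);
translate([0, 57, 206]) cube([31, 1483, 184]);
translate([1924, 57, 206]) cube([31, 1483, 184]);
translate([82, 0, 390]) cube([88, 1597, 20]);
translate([195, 0, 390]) cube([88, 1597, 20]);
translate([308, 0, 390]) cube([88, 1597, 20]);
translate([421, 0, 390]) cube([88, 1597, 20]);
translate([534, 0, 390]) cube([88, 1597, 20]);
translate([647, 0, 390]) cube([88, 1597, 20]);
translate([760, 0, 390]) cube([88, 1597, 20]);
translate([873, 0, 390]) cube([88, 1597, 20]);
translate([986, 0, 390]) cube([88, 1597, 20]);
translate([1099, 0, 390]) cube([88, 1597, 20]);
translate([1212, 0, 390]) cube([88, 1597, 20]);
translate([1325, 0, 390]) cube([88, 1597, 20]);
translate([1438, 0, 390]) cube([88, 1597, 20]);
translate([1551, 0, 390]) cube([88, 1597, 20]);
translate([1664, 0, 390]) cube([88, 1597, 20]);
translate([1777, 0, 390]) cube([88, 1597, 20]);


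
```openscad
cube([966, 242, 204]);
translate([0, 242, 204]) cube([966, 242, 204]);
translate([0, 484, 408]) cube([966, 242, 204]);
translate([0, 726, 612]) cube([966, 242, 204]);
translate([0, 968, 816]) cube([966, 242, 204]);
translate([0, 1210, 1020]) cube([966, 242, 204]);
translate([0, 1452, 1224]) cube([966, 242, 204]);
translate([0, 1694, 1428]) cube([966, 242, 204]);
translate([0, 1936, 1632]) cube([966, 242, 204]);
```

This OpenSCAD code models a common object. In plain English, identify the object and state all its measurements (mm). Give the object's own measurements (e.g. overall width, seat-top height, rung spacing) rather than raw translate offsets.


A straight staircase of 9 solid steps. Each step is 966 mm wide (x), 242 mm deep (y, the going) and 204 mm tall (the rise). The first step rests on the floor; each subsequent step sits one going further in +y and one rise higher in +z, directly behind and above the previous step with no overlap.


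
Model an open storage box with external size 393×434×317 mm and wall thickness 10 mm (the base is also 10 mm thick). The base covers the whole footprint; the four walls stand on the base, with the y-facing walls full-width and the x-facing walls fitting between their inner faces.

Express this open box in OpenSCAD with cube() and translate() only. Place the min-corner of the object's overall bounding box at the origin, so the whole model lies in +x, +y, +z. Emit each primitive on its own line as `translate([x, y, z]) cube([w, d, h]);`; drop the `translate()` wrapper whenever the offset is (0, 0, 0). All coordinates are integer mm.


cube([393, 434, 10]);
translate([0, 0, 10]) cube([393, 10, 307]);
translate([0, 424, 10]) cube([393, 10, 307]);
translate([0, 10, 10]) cube([10, 414, 307]);
translate([383, 10, 10]) cube([10, 414, 307]);


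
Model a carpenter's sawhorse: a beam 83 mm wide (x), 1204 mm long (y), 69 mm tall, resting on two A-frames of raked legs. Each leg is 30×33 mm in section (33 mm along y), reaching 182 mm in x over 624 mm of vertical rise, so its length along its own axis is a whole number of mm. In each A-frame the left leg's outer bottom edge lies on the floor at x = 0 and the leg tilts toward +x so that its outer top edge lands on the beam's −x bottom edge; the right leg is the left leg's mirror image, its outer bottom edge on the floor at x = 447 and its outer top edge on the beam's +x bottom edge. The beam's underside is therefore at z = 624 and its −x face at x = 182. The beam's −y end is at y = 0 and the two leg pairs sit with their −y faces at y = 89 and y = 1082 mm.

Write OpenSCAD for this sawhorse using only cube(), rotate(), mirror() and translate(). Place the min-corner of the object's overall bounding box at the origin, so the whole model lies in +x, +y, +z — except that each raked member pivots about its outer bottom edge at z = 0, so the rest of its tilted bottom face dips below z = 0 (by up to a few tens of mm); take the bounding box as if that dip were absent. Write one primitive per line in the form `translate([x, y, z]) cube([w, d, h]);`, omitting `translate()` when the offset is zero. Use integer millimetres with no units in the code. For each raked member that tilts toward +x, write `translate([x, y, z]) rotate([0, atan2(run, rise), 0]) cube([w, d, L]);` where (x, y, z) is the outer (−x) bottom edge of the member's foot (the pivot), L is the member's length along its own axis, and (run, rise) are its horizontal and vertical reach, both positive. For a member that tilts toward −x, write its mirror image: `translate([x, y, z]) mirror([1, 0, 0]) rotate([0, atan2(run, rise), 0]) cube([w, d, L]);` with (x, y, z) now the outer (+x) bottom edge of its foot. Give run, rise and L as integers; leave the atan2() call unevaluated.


translate([182, 0, 624]) cube([83, 1204, 69]);
translate([0, 89, 0]) rotate([0, atan2(182, 624), 0]) cube([30, 33, 650]);
translate([447, 89, 0]) mirror([1, 0, 0]) rotate([0, atan2(182, 624), 0]) cube([30, 33, 650]);
translate([0, 1082, 0]) rotate([0, atan2(182, 624), 0]) cube([30, 33, 650]);
translate([447, 1082, 0]) mirror([1, 0, 0]) rotate([0, atan2(182, 624), 0]) cube([30, 33, 650]);


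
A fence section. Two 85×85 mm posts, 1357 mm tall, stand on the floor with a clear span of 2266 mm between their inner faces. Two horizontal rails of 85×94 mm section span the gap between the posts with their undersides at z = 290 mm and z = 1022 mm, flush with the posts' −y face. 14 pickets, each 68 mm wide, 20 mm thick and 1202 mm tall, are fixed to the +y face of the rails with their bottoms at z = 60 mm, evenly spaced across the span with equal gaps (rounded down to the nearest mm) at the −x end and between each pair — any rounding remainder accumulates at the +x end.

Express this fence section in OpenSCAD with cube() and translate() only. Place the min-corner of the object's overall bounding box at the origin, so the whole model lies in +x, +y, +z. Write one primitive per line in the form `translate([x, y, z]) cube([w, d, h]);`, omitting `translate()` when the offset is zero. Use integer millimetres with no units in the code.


cube([85, 85, 1357]);
translate([2351, 0, 0]) cube([85, 85, 1357]);
translate([85, 0, 290]) cube([2266, 85, 94]);
translate([85, 0, 1022]) cube([2266, 85, 94]);
translate([172, 85, 60]) cube([68, 20, 1202]);
translate([327, 85, 60]) cube([68, 20, 1202]);
translate([482, 85, 60]) cube([68, 20, 1202]);
translate([637, 85, 60]) cube([68, 20, 1202]);
translate([792, 85, 60]) cube([68, 20, 1202]);
translate([947, 85, 60]) cube([68, 20, 1202]);
translate([1102, 85, 60]) cube([68, 20, 1202]);
translate([1257, 85, 60]) cube([68, 20, 1202]);
translate([1412, 85, 60]) cube([68, 20, 1202]);
translate([1567, 85, 60]) cube([68, 20, 1202]);
translate([1722, 85, 60]) cube([68, 20, 1202]);
translate([1877, 85, 60]) cube([68, 20, 1202]);
translate([2032, 85, 60]) cube([68, 20, 1202]);
translate([2187, 85, 60]) cube([68, 20, 1202]);


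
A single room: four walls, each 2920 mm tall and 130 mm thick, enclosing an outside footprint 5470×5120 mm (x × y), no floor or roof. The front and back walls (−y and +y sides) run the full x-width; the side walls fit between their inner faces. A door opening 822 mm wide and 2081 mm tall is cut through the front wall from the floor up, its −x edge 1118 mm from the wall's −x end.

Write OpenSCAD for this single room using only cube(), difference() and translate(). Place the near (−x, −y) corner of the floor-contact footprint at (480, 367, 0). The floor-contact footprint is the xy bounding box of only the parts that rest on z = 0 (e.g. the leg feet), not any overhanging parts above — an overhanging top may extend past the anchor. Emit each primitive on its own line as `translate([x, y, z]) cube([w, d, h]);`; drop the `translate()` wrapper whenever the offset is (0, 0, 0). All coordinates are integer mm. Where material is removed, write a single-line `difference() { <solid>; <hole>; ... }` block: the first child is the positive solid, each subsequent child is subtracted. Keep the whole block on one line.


difference() { translate([480, 367, 0]) cube([5470, 130, 2920]); translate([1598, 367, 0]) cube([822, 130, 2081]); }
translate([480, 5357, 0]) cube([5470, 130, 2920]);
translate([480, 497, 0]) cube([130, 4860, 2920]);
translate([5820, 497, 0]) cube([130, 4860, 2920]);


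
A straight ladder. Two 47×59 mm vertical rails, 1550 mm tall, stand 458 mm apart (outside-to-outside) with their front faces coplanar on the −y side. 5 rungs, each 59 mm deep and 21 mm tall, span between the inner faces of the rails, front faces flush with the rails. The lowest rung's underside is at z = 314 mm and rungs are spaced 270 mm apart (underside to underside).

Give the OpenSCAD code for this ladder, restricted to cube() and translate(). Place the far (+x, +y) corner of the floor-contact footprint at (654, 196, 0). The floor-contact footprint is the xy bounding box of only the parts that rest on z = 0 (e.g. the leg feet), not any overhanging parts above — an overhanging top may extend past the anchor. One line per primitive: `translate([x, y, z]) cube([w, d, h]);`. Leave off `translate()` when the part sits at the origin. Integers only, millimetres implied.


translate([196, 137, 0]) cube([47, 59, 1550]);
translate([607, 137, 0]) cube([47, 59, 1550]);
translate([243, 137, 314]) cube([364, 59, 21]);
translate([243, 137, 584]) cube([364, 59, 21]);
translate([243, 137, 854]) cube([364, 59, 21]);
translate([243, 137, 1124]) cube([364, 59, 21]);
translate([243, 137, 1394]) cube([364, 59, 21]);


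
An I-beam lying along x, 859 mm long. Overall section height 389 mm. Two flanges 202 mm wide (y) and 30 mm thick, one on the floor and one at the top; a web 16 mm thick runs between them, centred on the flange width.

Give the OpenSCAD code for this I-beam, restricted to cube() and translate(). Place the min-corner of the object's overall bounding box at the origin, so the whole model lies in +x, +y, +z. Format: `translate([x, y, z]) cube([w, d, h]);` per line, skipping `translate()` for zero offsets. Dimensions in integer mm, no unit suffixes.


cube([859, 202, 30]);
translate([0, 93, 30]) cube([859, 16, 329]);
translate([0, 0, 359]) cube([859, 202, 30]);


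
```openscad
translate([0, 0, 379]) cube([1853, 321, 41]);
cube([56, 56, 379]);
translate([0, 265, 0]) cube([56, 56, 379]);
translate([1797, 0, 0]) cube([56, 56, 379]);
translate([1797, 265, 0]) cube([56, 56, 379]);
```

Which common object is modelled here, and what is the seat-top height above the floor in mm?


A bench. The seat-top height is 420 mm.

A long slab on four corner posts — a bench. The slab sits at z = 379 with thickness 41, so the top is 379 + 41 = 420 mm.


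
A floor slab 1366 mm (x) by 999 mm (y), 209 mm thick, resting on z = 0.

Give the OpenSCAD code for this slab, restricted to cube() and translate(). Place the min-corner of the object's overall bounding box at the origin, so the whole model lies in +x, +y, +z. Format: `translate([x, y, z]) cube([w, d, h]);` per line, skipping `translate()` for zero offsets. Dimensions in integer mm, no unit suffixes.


cube([1366, 999, 209]);


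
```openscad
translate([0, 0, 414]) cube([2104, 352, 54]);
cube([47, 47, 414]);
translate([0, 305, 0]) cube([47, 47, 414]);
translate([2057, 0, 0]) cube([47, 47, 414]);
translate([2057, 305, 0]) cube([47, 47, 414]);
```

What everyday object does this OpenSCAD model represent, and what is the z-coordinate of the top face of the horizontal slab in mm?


A bench. The seat-top height is 468 mm.

A long slab on four corner posts — a bench. The slab sits at z = 414 with thickness 54, so the top is 414 + 54 = 468 mm.


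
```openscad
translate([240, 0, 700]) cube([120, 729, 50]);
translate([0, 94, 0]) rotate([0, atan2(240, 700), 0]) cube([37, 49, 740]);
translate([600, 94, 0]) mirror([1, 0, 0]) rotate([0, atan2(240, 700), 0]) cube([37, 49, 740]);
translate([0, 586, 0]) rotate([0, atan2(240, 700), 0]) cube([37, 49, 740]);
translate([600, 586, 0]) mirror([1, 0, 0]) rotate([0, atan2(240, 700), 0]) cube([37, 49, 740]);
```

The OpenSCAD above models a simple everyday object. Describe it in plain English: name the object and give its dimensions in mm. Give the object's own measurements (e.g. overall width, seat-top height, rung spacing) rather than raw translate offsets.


A sawhorse. A 120×729×50 mm beam (x, y, z) sits on two A-frame leg pairs. Each pair is two raked legs of 37×49 mm section (49 mm along y) splaying symmetrically in x. Each leg rises 700 mm vertically over 240 mm of horizontal reach and is 740 mm long along its own axis. Every leg's outer bottom edge rests on the floor and its outer top edge meets a bottom edge of the beam — the left legs (tilting toward +x) meet the beam's −x bottom edge, the right legs (their mirror images, tilting toward −x) meet its +x bottom edge — so the leg tops tuck under the beam, the beam's underside is 700 mm above the floor, and the feet are 600 mm apart outside-to-outside with the beam centred between them. The two leg pairs are set in 94 mm from either end of the beam.


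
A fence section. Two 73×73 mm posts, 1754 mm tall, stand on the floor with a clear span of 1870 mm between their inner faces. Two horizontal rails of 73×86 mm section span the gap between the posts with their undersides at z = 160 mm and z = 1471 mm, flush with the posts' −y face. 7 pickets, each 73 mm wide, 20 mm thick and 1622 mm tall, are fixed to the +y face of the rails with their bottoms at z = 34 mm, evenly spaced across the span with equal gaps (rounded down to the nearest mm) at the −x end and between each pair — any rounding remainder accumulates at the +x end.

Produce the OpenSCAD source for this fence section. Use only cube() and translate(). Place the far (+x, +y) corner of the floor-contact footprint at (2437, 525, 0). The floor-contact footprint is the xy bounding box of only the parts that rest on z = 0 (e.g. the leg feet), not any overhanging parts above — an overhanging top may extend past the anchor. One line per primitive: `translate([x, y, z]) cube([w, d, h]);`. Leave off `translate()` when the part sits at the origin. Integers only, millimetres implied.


translate([421, 452, 0]) cube([73, 73, 1754]);
translate([2364, 452, 0]) cube([73, 73, 1754]);
translate([494, 452, 160]) cube([1870, 73, 86]);
translate([494, 452, 1471]) cube([1870, 73, 86]);
translate([663, 525, 34]) cube([73, 20, 1622]);
translate([905, 525, 34]) cube([73, 20, 1622]);
translate([1147, 525, 34]) cube([73, 20, 1622]);
translate([1389, 525, 34]) cube([73, 20, 1622]);
translate([1631, 525, 34]) cube([73, 20, 1622]);
translate([1873, 525, 34]) cube([73, 20, 1622]);
translate([2115, 525, 34]) cube([73, 20, 1622]);


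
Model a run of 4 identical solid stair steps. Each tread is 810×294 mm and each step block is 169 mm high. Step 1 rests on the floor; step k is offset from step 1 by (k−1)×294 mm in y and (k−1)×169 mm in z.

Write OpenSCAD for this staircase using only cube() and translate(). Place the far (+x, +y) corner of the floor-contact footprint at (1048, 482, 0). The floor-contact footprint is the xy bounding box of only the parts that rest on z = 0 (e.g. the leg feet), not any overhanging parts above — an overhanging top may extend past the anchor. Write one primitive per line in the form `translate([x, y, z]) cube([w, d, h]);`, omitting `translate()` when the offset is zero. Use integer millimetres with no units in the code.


translate([238, 188, 0]) cube([810, 294, 169]);
translate([238, 482, 169]) cube([810, 294, 169]);
translate([238, 776, 338]) cube([810, 294, 169]);
translate([238, 1070, 507]) cube([810, 294, 169]);


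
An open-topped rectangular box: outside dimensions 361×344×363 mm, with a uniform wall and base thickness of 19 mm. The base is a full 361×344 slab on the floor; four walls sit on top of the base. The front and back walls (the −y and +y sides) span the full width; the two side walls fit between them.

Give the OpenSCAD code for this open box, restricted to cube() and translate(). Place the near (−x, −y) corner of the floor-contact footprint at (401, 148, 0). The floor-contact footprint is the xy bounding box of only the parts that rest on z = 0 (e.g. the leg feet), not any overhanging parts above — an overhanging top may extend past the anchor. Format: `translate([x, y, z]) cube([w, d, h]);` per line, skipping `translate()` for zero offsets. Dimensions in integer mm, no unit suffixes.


translate([401, 148, 0]) cube([361, 344, 19]);
translate([401, 148, 19]) cube([361, 19, 344]);
translate([401, 473, 19]) cube([361, 19, 344]);
translate([401, 167, 19]) cube([19, 306, 344]);
translate([743, 167, 19]) cube([19, 306, 344]);


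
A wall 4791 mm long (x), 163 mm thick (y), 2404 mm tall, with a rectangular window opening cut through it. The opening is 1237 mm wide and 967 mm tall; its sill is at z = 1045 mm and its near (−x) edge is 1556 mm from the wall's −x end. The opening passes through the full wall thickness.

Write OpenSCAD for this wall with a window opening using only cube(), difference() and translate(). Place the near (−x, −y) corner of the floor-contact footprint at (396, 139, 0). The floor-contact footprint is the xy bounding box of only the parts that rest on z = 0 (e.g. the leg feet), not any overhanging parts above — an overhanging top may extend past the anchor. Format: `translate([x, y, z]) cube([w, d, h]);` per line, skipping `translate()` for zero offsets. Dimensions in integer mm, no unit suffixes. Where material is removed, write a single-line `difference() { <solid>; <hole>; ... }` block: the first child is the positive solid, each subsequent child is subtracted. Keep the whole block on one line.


difference() { translate([396, 139, 0]) cube([4791, 163, 2404]); translate([1952, 139, 1045]) cube([1237, 163, 967]); }


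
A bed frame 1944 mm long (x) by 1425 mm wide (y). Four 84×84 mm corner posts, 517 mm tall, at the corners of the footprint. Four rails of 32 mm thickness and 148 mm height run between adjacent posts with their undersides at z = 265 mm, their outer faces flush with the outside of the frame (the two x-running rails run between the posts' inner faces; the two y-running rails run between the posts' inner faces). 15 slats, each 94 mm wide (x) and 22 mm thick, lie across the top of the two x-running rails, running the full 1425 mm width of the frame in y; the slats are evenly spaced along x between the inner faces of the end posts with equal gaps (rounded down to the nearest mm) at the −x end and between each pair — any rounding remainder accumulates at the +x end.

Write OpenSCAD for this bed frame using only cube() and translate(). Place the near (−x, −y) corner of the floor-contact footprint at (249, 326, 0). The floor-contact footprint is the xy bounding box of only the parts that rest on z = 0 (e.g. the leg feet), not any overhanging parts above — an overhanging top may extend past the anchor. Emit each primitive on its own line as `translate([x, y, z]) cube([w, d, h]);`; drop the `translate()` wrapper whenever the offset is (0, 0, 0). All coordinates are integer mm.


translate([249, 326, 0]) cube([84, 84, 517]);
translate([249, 1667, 0]) cube([84, 84, 517]);
translate([2109, 326, 0]) cube([84, 84, 517]);
translate([2109, 1667, 0]) cube([84, 84, 517]);
translate([333, 326, 265]) cube([1776, 32, 148]);
translate([333, 1719, 265]) cube([1776, 32, 148]);
translate([249, 410, 265]) cube([32, 1257, 148]);
translate([2161, 410, 265]) cube([32, 1257, 148]);
translate([355, 326, 413]) cube([94, 1425, 22]);
translate([471, 326, 413]) cube([94, 1425, 22]);
translate([587, 326, 413]) cube([94, 1425, 22]);
translate([703, 326, 413]) cube([94, 1425, 22]);
translate([819, 326, 413]) cube([94, 1425, 22]);
translate([935, 326, 413]) cube([94, 1425, 22]);
translate([1051, 326, 413]) cube([94, 1425, 22]);
translate([1167, 326, 413]) cube([94, 1425, 22]);
translate([1283, 326, 413]) cube([94, 1425, 22]);
translate([1399, 326, 413]) cube([94, 1425, 22]);
translate([1515, 326, 413]) cube([94, 1425, 22]);
translate([1631, 326, 413]) cube([94, 1425, 22]);
translate([1747, 326, 413]) cube([94, 1425, 22]);
translate([1863, 326, 413]) cube([94, 1425, 22]);
translate([1979, 326, 413]) cube([94, 1425, 22]);
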